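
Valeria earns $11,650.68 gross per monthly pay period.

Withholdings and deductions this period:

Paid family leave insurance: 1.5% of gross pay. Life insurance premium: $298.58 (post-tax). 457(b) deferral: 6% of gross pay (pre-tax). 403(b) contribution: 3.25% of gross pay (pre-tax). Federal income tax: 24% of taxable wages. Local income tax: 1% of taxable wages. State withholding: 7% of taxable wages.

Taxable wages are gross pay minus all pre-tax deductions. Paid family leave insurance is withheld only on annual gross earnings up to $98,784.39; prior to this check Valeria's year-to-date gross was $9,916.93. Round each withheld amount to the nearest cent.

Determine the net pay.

$6,716.29

457(b) deferral: $11,650.68 × 0.06 = $699.04
403(b) contribution: $11,650.68 × 0.0325 = $378.65
Pre-tax total = $699.04 + $378.65 = $1,077.69
Taxable wages = $11,650.68 − $1,077.69 = $10,572.99
Local income tax: $10,572.99 × 0.01 = $105.73
State withholding: $10,572.99 × 0.07 = $740.11
Federal income tax: $10,572.99 × 0.24 = $2,537.52
Paid family leave insurance: cap not yet reached, full $11,650.68 is subject → $11,650.68 × 0.015 = $174.76
Life insurance premium: $298.58
Total deductions = $699.04 + $378.65 + $105.73 + $740.11 + $2,537.52 + $174.76 + $298.58 = $4,934.39
Net pay = $11,650.68 − $4,934.39 = $6,716.29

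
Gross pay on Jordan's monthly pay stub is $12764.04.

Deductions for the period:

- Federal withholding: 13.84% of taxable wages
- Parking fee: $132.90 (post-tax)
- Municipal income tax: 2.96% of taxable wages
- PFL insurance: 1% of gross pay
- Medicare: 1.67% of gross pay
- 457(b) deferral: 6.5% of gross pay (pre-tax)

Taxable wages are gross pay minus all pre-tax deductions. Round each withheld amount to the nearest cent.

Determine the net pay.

$9455.70

457(b) deferral: $12764.04 × 0.065 = $829.66
Taxable wages = $12764.04 − $829.66 = $11934.38
Municipal income tax: $11934.38 × 0.0296 = $353.26
Federal withholding: $11934.38 × 0.1384 = $1651.72
PFL insurance: $12764.04 × 0.01 = $127.64
Medicare: $12764.04 × 0.0167 = $213.16
Parking fee: $132.90
Total deductions = $829.66 + $353.26 + $1651.72 + $127.64 + $213.16 + $132.90 = $3308.34
Net pay = $12764.04 − $3308.34 = $9455.70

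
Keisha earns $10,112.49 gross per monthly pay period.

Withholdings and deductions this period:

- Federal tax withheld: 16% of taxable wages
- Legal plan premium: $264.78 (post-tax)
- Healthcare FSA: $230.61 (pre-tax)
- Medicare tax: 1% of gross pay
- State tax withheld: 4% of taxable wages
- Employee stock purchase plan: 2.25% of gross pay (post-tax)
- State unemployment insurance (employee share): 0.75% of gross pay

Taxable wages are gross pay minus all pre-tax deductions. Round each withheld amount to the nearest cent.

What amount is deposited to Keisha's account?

$7,236.23

Healthcare FSA: $230.61
Taxable wages = $10,112.49 − $230.61 = $9,881.88
State tax withheld: $9,881.88 × 0.04 = $395.28
Federal tax withheld: $9,881.88 × 0.16 = $1,581.10
State unemployment insurance (employee share): $10,112.49 × 0.0075 = $75.84
Medicare tax: $10,112.49 × 0.01 = $101.12
Legal plan premium: $264.78
Employee stock purchase plan: $10,112.49 × 0.0225 = $227.53
Total deductions = $230.61 + $395.28 + $1,581.10 + $75.84 + $101.12 + $264.78 + $227.53 = $2,876.26
Net pay = $10,112.49 − $2,876.26 = $7,236.23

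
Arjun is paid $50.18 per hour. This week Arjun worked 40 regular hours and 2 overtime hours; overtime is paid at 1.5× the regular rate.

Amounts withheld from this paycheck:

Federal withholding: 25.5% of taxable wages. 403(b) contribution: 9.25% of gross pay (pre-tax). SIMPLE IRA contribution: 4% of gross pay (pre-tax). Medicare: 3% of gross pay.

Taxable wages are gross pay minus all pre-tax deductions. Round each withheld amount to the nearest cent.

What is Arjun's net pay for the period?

$1,329.79

Regular pay: 40 × $50.18 = $2,007.20
Overtime pay: 2 × $50.18 × 1.5 = $150.54
Gross pay = $2,007.20 + $150.54 = $2,157.74
SIMPLE IRA contribution: $2,157.74 × 0.04 = $86.31
403(b) contribution: $2,157.74 × 0.0925 = $199.59
Pre-tax total = $86.31 + $199.59 = $285.90
Taxable wages = $2,157.74 − $285.90 = $1,871.84
Federal withholding: $1,871.84 × 0.255 = $477.32
Medicare: $2,157.74 × 0.03 = $64.73
Total deductions = $86.31 + $199.59 + $477.32 + $64.73 = $827.95
Net pay = $2,157.74 − $827.95 = $1,329.79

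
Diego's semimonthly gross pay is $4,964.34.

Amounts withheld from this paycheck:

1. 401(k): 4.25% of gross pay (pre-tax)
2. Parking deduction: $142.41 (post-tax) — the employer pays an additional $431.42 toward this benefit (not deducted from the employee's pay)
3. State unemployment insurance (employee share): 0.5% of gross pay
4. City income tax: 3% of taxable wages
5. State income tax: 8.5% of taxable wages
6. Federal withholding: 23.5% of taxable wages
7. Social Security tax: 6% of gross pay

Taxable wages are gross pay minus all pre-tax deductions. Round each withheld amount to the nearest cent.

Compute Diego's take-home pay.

$2,624.59

401(k): $4,964.34 × 0.0425 = $210.98
Taxable wages = $4,964.34 − $210.98 = $4,753.36
State income tax: $4,753.36 × 0.085 = $404.04
City income tax: $4,753.36 × 0.03 = $142.60
Federal withholding: $4,753.36 × 0.235 = $1,117.04
Social Security tax: $4,964.34 × 0.06 = $297.86
State unemployment insurance (employee share): $4,964.34 × 0.005 = $24.82
Parking deduction: $142.41
(Employer's $431.42 toward parking deduction is not withheld from the employee.)
Total deductions = $210.98 + $404.04 + $142.60 + $1,117.04 + $297.86 + $24.82 + $142.41 = $2,339.75
Net pay = $4,964.34 − $2,339.75 = $2,624.59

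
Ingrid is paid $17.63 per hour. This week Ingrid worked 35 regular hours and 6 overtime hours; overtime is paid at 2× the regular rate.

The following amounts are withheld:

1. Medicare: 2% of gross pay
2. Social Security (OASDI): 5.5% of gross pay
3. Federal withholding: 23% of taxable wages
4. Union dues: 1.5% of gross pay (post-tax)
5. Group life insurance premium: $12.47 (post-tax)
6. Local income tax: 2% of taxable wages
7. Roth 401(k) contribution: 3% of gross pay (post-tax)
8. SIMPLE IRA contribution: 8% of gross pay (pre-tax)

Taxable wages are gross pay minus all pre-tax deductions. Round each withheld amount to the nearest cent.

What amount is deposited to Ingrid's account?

$459.84

Regular pay: 35 × $17.63 = $617.05
Overtime pay: 6 × $17.63 × 2 = $211.56
Gross pay = $617.05 + $211.56 = $828.61
SIMPLE IRA contribution: $828.61 × 0.08 = $66.29
Taxable wages = $828.61 − $66.29 = $762.32
Federal withholding: $762.32 × 0.23 = $175.33
Local income tax: $762.32 × 0.02 = $15.25
Social Security (OASDI): $828.61 × 0.055 = $45.57
Medicare: $828.61 × 0.02 = $16.57
Group life insurance premium: $12.47
Roth 401(k) contribution: $828.61 × 0.03 = $24.86
Union dues: $828.61 × 0.015 = $12.43
Total deductions = $66.29 + $175.33 + $15.25 + $45.57 + $16.57 + $12.47 + $24.86 + $12.43 = $368.77
Net pay = $828.61 − $368.77 = $459.84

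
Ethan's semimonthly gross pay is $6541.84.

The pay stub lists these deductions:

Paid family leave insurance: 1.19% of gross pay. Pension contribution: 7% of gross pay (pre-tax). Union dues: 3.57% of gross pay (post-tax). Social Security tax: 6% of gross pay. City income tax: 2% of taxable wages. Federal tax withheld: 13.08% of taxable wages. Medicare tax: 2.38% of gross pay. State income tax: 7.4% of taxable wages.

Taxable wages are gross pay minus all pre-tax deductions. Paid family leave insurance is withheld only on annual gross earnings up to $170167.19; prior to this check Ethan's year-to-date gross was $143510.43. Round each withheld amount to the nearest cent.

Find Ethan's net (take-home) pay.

Pension contribution: $6541.84 × 0.07 = $457.93
Taxable wages = $6541.84 − $457.93 = $6083.91
State income tax: $6083.91 × 0.074 = $450.21
City income tax: $6083.91 × 0.02 = $121.68
Federal tax withheld: $6083.91 × 0.1308 = $795.78
Social Security tax: $6541.84 × 0.06 = $392.51
Medicare tax: $6541.84 × 0.0238 = $155.70
Paid family leave insurance: cap not yet reached, full $6541.84 is subject → $6541.84 × 0.0119 = $77.85
Union dues: $6541.84 × 0.0357 = $233.54
Total deductions = $457.93 + $450.21 + $121.68 + $795.78 + $392.51 + $155.70 + $77.85 + $233.54 = $2685.20
Net pay = $6541.84 − $2685.20 = $3856.64

$3856.64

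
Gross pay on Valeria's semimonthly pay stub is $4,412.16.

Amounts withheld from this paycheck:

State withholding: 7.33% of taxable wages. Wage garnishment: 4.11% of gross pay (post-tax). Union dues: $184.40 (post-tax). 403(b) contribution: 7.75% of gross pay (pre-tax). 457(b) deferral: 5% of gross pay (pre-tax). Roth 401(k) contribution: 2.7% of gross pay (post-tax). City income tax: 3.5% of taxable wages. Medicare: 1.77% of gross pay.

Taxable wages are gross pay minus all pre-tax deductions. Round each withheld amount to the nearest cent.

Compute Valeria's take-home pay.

$2,869.72

403(b) contribution: $4,412.16 × 0.0775 = $341.94
457(b) deferral: $4,412.16 × 0.05 = $220.61
Pre-tax total = $341.94 + $220.61 = $562.55
Taxable wages = $4,412.16 − $562.55 = $3,849.61
City income tax: $3,849.61 × 0.035 = $134.74
State withholding: $3,849.61 × 0.0733 = $282.18
Medicare: $4,412.16 × 0.0177 = $78.10
Wage garnishment: $4,412.16 × 0.0411 = $181.34
Union dues: $184.40
Roth 401(k) contribution: $4,412.16 × 0.027 = $119.13
Total deductions = $341.94 + $220.61 + $134.74 + $282.18 + $78.10 + $181.34 + $184.40 + $119.13 = $1,542.44
Net pay = $4,412.16 − $1,542.44 = $2,869.72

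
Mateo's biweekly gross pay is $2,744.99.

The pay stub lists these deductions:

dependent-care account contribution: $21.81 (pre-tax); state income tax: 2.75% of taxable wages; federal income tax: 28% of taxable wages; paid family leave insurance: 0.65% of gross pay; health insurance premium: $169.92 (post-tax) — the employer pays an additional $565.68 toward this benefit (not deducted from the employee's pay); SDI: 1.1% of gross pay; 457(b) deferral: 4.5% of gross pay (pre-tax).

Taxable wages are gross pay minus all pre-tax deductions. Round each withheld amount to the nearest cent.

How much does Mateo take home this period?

Dependent-care account contribution: $21.81
457(b) deferral: $2,744.99 × 0.045 = $123.52
Pre-tax total = $21.81 + $123.52 = $145.33
Taxable wages = $2,744.99 − $145.33 = $2,599.66
State income tax: $2,599.66 × 0.0275 = $71.49
Federal income tax: $2,599.66 × 0.28 = $727.90
SDI: $2,744.99 × 0.011 = $30.19
Paid family leave insurance: $2,744.99 × 0.0065 = $17.84
Health insurance premium: $169.92
(Employer's $565.68 toward health insurance premium is not withheld from the employee.)
Total deductions = $21.81 + $123.52 + $71.49 + $727.90 + $30.19 + $17.84 + $169.92 = $1,162.67
Net pay = $2,744.99 − $1,162.67 = $1,582.32

$1,582.32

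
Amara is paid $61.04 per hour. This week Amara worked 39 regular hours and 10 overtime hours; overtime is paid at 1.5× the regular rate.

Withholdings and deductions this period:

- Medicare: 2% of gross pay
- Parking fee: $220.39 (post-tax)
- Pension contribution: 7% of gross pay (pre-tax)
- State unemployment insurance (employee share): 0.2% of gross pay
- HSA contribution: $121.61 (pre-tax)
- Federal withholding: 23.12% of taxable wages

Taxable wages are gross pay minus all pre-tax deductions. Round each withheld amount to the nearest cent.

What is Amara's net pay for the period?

$1,970.31

Regular pay: 39 × $61.04 = $2,380.56
Overtime pay: 10 × $61.04 × 1.5 = $915.60
Gross pay = $2,380.56 + $915.60 = $3,296.16
HSA contribution: $121.61
Pension contribution: $3,296.16 × 0.07 = $230.73
Pre-tax total = $121.61 + $230.73 = $352.34
Taxable wages = $3,296.16 − $352.34 = $2,943.82
Federal withholding: $2,943.82 × 0.2312 = $680.61
Medicare: $3,296.16 × 0.02 = $65.92
State unemployment insurance (employee share): $3,296.16 × 0.002 = $6.59
Parking fee: $220.39
Total deductions = $121.61 + $230.73 + $680.61 + $65.92 + $6.59 + $220.39 = $1,325.85
Net pay = $3,296.16 − $1,325.85 = $1,970.31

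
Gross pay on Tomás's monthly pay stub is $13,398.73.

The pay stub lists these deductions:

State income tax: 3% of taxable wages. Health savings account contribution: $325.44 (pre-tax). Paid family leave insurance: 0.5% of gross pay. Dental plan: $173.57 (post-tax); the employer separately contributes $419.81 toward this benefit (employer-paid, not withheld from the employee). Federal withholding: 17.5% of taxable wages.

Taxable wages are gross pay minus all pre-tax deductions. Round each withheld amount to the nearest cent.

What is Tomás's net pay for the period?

Health savings account contribution: $325.44
Taxable wages = $13,398.73 − $325.44 = $13,073.29
Federal withholding: $13,073.29 × 0.175 = $2,287.83
State income tax: $13,073.29 × 0.03 = $392.20
Paid family leave insurance: $13,398.73 × 0.005 = $66.99
Dental plan: $173.57
(Employer's $419.81 toward dental plan is not withheld from the employee.)
Total deductions = $325.44 + $2,287.83 + $392.20 + $66.99 + $173.57 = $3,246.03
Net pay = $13,398.73 − $3,246.03 = $10,152.70

$10,152.70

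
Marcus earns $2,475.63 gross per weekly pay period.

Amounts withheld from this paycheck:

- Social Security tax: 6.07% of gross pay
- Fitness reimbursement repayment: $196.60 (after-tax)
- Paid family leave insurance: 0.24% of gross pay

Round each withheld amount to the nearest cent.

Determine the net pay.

$2,122.82

Social Security tax: $2,475.63 × 0.0607 = $150.27
Paid family leave insurance: $2,475.63 × 0.0024 = $5.94
Fitness reimbursement repayment: $196.60
Total deductions = $150.27 + $5.94 + $196.60 = $352.81
Net pay = $2,475.63 − $352.81 = $2,122.82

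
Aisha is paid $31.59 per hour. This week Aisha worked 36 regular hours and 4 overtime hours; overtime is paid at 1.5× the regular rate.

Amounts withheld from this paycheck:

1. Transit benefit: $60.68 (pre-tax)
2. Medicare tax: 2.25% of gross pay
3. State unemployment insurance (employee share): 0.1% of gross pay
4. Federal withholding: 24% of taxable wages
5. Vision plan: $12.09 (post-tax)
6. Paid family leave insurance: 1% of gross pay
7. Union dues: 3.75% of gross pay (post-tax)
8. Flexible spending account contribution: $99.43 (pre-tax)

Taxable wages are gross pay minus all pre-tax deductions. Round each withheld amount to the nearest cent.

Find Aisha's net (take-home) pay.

$780.38

Regular pay: 36 × $31.59 = $1,137.24
Overtime pay: 4 × $31.59 × 1.5 = $189.54
Gross pay = $1,137.24 + $189.54 = $1,326.78
Flexible spending account contribution: $99.43
Transit benefit: $60.68
Pre-tax total = $99.43 + $60.68 = $160.11
Taxable wages = $1,326.78 − $160.11 = $1,166.67
Federal withholding: $1,166.67 × 0.24 = $280.00
State unemployment insurance (employee share): $1,326.78 × 0.001 = $1.33
Medicare tax: $1,326.78 × 0.0225 = $29.85
Paid family leave insurance: $1,326.78 × 0.01 = $13.27
Union dues: $1,326.78 × 0.0375 = $49.75
Vision plan: $12.09
Total deductions = $99.43 + $60.68 + $280.00 + $1.33 + $29.85 + $13.27 + $49.75 + $12.09 = $546.40
Net pay = $1,326.78 − $546.40 = $780.38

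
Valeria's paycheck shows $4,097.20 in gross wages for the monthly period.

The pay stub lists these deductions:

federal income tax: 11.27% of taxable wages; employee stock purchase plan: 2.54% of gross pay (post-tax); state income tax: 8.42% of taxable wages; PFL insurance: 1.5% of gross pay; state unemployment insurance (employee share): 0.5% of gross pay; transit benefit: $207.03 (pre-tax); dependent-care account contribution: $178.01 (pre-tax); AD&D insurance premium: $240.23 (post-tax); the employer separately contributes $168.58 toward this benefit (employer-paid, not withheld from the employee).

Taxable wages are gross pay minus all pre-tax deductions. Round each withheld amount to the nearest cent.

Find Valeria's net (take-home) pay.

Dependent-care account contribution: $178.01
Transit benefit: $207.03
Pre-tax total = $178.01 + $207.03 = $385.04
Taxable wages = $4,097.20 − $385.04 = $3,712.16
State income tax: $3,712.16 × 0.0842 = $312.56
Federal income tax: $3,712.16 × 0.1127 = $418.36
PFL insurance: $4,097.20 × 0.015 = $61.46
State unemployment insurance (employee share): $4,097.20 × 0.005 = $20.49
AD&D insurance premium: $240.23
Employee stock purchase plan: $4,097.20 × 0.0254 = $104.07
(Employer's $168.58 toward AD&D insurance premium is not withheld from the employee.)
Total deductions = $178.01 + $207.03 + $312.56 + $418.36 + $61.46 + $20.49 + $240.23 + $104.07 = $1,542.21
Net pay = $4,097.20 − $1,542.21 = $2,554.99

$2,554.99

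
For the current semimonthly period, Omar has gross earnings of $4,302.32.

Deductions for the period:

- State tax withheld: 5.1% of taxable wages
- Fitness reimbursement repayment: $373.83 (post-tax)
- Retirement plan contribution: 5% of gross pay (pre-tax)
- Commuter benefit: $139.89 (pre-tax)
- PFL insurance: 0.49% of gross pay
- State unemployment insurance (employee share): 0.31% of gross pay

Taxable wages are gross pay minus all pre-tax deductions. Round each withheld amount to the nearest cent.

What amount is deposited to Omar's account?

Retirement plan contribution: $4,302.32 × 0.05 = $215.12
Commuter benefit: $139.89
Pre-tax total = $215.12 + $139.89 = $355.01
Taxable wages = $4,302.32 − $355.01 = $3,947.31
State tax withheld: $3,947.31 × 0.051 = $201.31
PFL insurance: $4,302.32 × 0.0049 = $21.08
State unemployment insurance (employee share): $4,302.32 × 0.0031 = $13.34
Fitness reimbursement repayment: $373.83
Total deductions = $215.12 + $139.89 + $201.31 + $21.08 + $13.34 + $373.83 = $964.57
Net pay = $4,302.32 − $964.57 = $3,337.75

$3,337.75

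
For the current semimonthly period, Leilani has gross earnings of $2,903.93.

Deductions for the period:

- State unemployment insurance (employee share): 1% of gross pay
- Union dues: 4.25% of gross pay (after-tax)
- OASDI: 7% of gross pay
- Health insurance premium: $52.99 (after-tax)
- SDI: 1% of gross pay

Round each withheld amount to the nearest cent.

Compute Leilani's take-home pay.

OASDI: $2,903.93 × 0.07 = $203.28
State unemployment insurance (employee share): $2,903.93 × 0.01 = $29.04
SDI: $2,903.93 × 0.01 = $29.04
Union dues: $2,903.93 × 0.0425 = $123.42
Health insurance premium: $52.99
Total deductions = $203.28 + $29.04 + $29.04 + $123.42 + $52.99 = $437.77
Net pay = $2,903.93 − $437.77 = $2,466.16

$2,466.16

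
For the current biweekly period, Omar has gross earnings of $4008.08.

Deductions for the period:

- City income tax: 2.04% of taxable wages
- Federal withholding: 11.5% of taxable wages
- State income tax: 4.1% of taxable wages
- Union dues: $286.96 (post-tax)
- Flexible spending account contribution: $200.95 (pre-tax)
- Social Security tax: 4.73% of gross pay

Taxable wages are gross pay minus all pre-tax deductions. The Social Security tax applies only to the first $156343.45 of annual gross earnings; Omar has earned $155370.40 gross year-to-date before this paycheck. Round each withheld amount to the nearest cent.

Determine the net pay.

$2802.56

Flexible spending account contribution: $200.95
Taxable wages = $4008.08 − $200.95 = $3807.13
Federal withholding: $3807.13 × 0.115 = $437.82
City income tax: $3807.13 × 0.0204 = $77.67
State income tax: $3807.13 × 0.041 = $156.09
Social Security tax: only $156343.45 − $155370.40 = $973.05 of this check is subject → $973.05 × 0.0473 = $46.03
Union dues: $286.96
Total deductions = $200.95 + $437.82 + $77.67 + $156.09 + $46.03 + $286.96 = $1205.52
Net pay = $4008.08 − $1205.52 = $2802.56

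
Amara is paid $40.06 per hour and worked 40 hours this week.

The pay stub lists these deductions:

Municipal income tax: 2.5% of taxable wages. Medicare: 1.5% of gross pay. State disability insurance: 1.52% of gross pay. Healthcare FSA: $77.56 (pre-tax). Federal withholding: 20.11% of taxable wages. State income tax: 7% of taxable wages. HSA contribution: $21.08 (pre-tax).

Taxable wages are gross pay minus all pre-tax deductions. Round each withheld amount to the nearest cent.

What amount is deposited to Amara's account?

Gross pay: 40 × $40.06 = $1,602.40
Healthcare FSA: $77.56
HSA contribution: $21.08
Pre-tax total = $77.56 + $21.08 = $98.64
Taxable wages = $1,602.40 − $98.64 = $1,503.76
Municipal income tax: $1,503.76 × 0.025 = $37.59
State income tax: $1,503.76 × 0.07 = $105.26
Federal withholding: $1,503.76 × 0.2011 = $302.41
State disability insurance: $1,602.40 × 0.0152 = $24.36
Medicare: $1,602.40 × 0.015 = $24.04
Total deductions = $77.56 + $21.08 + $37.59 + $105.26 + $302.41 + $24.36 + $24.04 = $592.30
Net pay = $1,602.40 − $592.30 = $1,010.10

$1,010.10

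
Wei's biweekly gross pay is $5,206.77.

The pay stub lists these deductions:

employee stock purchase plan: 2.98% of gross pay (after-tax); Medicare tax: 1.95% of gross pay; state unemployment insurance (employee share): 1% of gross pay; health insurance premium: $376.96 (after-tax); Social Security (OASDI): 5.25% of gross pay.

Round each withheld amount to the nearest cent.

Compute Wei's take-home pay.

$4,247.69

Medicare tax: $5,206.77 × 0.0195 = $101.53
State unemployment insurance (employee share): $5,206.77 × 0.01 = $52.07
Social Security (OASDI): $5,206.77 × 0.0525 = $273.36
Health insurance premium: $376.96
Employee stock purchase plan: $5,206.77 × 0.0298 = $155.16
Total deductions = $101.53 + $52.07 + $273.36 + $376.96 + $155.16 = $959.08
Net pay = $5,206.77 − $959.08 = $4,247.69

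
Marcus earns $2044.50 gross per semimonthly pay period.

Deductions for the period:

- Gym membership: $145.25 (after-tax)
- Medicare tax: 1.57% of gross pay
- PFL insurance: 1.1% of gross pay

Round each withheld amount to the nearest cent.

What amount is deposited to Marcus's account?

$1844.66

PFL insurance: $2044.50 × 0.011 = $22.49
Medicare tax: $2044.50 × 0.0157 = $32.10
Gym membership: $145.25
Total deductions = $22.49 + $32.10 + $145.25 = $199.84
Net pay = $2044.50 − $199.84 = $1844.66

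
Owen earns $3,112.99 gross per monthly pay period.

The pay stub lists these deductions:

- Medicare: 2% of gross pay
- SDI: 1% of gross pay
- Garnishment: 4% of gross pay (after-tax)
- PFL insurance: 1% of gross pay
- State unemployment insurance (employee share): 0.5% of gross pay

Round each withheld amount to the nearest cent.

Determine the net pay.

$2,848.39

PFL insurance: $3,112.99 × 0.01 = $31.13
Medicare: $3,112.99 × 0.02 = $62.26
SDI: $3,112.99 × 0.01 = $31.13
State unemployment insurance (employee share): $3,112.99 × 0.005 = $15.56
Garnishment: $3,112.99 × 0.04 = $124.52
Total deductions = $31.13 + $62.26 + $31.13 + $15.56 + $124.52 = $264.60
Net pay = $3,112.99 − $264.60 = $2,848.39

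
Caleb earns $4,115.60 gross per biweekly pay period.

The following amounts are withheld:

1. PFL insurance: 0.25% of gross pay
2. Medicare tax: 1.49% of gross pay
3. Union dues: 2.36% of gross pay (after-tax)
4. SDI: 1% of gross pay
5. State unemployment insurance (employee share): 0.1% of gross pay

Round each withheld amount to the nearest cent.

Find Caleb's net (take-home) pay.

SDI: $4,115.60 × 0.01 = $41.16
PFL insurance: $4,115.60 × 0.0025 = $10.29
State unemployment insurance (employee share): $4,115.60 × 0.001 = $4.12
Medicare tax: $4,115.60 × 0.0149 = $61.32
Union dues: $4,115.60 × 0.0236 = $97.13
Total deductions = $41.16 + $10.29 + $4.12 + $61.32 + $97.13 = $214.02
Net pay = $4,115.60 − $214.02 = $3,901.58

$3,901.58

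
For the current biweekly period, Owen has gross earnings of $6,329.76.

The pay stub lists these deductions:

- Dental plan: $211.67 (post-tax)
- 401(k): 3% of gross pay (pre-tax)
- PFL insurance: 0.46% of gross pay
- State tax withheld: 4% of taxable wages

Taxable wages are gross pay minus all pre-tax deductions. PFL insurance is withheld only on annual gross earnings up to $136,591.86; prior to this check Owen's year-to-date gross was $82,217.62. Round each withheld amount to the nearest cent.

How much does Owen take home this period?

$5,653.49

401(k): $6,329.76 × 0.03 = $189.89
Taxable wages = $6,329.76 − $189.89 = $6,139.87
State tax withheld: $6,139.87 × 0.04 = $245.59
PFL insurance: cap not yet reached, full $6,329.76 is subject → $6,329.76 × 0.0046 = $29.12
Dental plan: $211.67
Total deductions = $189.89 + $245.59 + $29.12 + $211.67 = $676.27
Net pay = $6,329.76 − $676.27 = $5,653.49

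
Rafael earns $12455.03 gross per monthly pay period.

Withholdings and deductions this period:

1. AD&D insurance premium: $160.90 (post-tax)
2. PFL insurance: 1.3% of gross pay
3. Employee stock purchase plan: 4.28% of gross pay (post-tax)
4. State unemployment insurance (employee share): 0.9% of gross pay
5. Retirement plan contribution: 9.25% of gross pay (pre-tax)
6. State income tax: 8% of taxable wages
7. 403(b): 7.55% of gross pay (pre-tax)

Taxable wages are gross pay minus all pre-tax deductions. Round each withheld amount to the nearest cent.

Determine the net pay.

$8565.58

Retirement plan contribution: $12455.03 × 0.0925 = $1152.09
403(b): $12455.03 × 0.0755 = $940.35
Pre-tax total = $1152.09 + $940.35 = $2092.44
Taxable wages = $12455.03 − $2092.44 = $10362.59
State income tax: $10362.59 × 0.08 = $829.01
State unemployment insurance (employee share): $12455.03 × 0.009 = $112.10
PFL insurance: $12455.03 × 0.013 = $161.92
Employee stock purchase plan: $12455.03 × 0.0428 = $533.08
AD&D insurance premium: $160.90
Total deductions = $1152.09 + $940.35 + $829.01 + $112.10 + $161.92 + $533.08 + $160.90 = $3889.45
Net pay = $12455.03 − $3889.45 = $8565.58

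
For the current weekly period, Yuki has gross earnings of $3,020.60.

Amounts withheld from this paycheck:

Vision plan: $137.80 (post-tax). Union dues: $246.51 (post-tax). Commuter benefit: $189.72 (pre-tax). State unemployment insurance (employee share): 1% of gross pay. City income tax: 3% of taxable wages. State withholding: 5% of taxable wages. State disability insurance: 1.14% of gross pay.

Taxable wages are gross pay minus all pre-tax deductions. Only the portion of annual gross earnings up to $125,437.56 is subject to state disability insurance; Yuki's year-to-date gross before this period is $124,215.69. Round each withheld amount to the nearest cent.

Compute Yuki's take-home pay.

Commuter benefit: $189.72
Taxable wages = $3,020.60 − $189.72 = $2,830.88
City income tax: $2,830.88 × 0.03 = $84.93
State withholding: $2,830.88 × 0.05 = $141.54
State disability insurance: only $125,437.56 − $124,215.69 = $1,221.87 of this check is subject → $1,221.87 × 0.0114 = $13.93
State unemployment insurance (employee share): $3,020.60 × 0.01 = $30.21
Union dues: $246.51
Vision plan: $137.80
Total deductions = $189.72 + $84.93 + $141.54 + $13.93 + $30.21 + $246.51 + $137.80 = $844.64
Net pay = $3,020.60 − $844.64 = $2,175.96

$2,175.96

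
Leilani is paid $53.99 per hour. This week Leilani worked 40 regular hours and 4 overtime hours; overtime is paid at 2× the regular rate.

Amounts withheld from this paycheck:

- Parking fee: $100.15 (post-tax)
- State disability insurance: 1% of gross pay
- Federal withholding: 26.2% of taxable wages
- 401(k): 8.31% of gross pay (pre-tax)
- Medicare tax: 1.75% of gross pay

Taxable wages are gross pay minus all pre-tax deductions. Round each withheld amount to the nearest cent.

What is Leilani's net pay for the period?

Regular pay: 40 × $53.99 = $2,159.60
Overtime pay: 4 × $53.99 × 2 = $431.92
Gross pay = $2,159.60 + $431.92 = $2,591.52
401(k): $2,591.52 × 0.0831 = $215.36
Taxable wages = $2,591.52 − $215.36 = $2,376.16
Federal withholding: $2,376.16 × 0.262 = $622.55
State disability insurance: $2,591.52 × 0.01 = $25.92
Medicare tax: $2,591.52 × 0.0175 = $45.35
Parking fee: $100.15
Total deductions = $215.36 + $622.55 + $25.92 + $45.35 + $100.15 = $1,009.33
Net pay = $2,591.52 − $1,009.33 = $1,582.19

$1,582.19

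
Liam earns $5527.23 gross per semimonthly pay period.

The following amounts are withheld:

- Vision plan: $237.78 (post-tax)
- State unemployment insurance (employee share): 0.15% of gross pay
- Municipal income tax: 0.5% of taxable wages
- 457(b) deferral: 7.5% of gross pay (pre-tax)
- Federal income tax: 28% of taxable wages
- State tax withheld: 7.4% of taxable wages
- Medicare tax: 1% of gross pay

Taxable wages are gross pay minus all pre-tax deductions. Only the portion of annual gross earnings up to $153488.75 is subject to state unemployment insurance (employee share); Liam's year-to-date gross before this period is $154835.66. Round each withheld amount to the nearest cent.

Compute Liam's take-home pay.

$2984.19

457(b) deferral: $5527.23 × 0.075 = $414.54
Taxable wages = $5527.23 − $414.54 = $5112.69
Municipal income tax: $5112.69 × 0.005 = $25.56
State tax withheld: $5112.69 × 0.074 = $378.34
Federal income tax: $5112.69 × 0.28 = $1431.55
Medicare tax: $5527.23 × 0.01 = $55.27
State unemployment insurance (employee share): annual cap $153488.75 already reached (YTD $154835.66), so $0.00
Vision plan: $237.78
Total deductions = $414.54 + $25.56 + $378.34 + $1431.55 + $55.27 + $0.00 + $237.78 = $2543.04
Net pay = $5527.23 − $2543.04 = $2984.19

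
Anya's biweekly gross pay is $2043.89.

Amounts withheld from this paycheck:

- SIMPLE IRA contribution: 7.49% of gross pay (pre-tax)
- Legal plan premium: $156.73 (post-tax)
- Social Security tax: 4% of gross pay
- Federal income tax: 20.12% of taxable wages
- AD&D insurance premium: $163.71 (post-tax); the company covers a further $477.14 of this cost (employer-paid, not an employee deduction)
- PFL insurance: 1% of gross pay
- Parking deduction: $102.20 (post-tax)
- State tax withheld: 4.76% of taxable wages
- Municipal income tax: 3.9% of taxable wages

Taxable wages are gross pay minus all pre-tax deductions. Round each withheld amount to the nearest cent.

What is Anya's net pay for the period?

$821.79

SIMPLE IRA contribution: $2043.89 × 0.0749 = $153.09
Taxable wages = $2043.89 − $153.09 = $1890.80
Federal income tax: $1890.80 × 0.2012 = $380.43
State tax withheld: $1890.80 × 0.0476 = $90.00
Municipal income tax: $1890.80 × 0.039 = $73.74
Social Security tax: $2043.89 × 0.04 = $81.76
PFL insurance: $2043.89 × 0.01 = $20.44
Parking deduction: $102.20
Legal plan premium: $156.73
AD&D insurance premium: $163.71
(Employer's $477.14 toward AD&D insurance premium is not withheld from the employee.)
Total deductions = $153.09 + $380.43 + $90.00 + $73.74 + $81.76 + $20.44 + $102.20 + $156.73 + $163.71 = $1222.10
Net pay = $2043.89 − $1222.10 = $821.79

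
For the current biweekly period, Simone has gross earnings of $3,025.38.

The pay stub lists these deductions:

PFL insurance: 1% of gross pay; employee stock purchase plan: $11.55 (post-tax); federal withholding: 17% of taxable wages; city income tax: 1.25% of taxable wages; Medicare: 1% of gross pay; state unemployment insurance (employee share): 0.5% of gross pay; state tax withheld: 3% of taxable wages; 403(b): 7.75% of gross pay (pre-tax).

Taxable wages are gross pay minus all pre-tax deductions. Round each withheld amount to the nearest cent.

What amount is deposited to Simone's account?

$2,110.66

403(b): $3,025.38 × 0.0775 = $234.47
Taxable wages = $3,025.38 − $234.47 = $2,790.91
City income tax: $2,790.91 × 0.0125 = $34.89
State tax withheld: $2,790.91 × 0.03 = $83.73
Federal withholding: $2,790.91 × 0.17 = $474.45
Medicare: $3,025.38 × 0.01 = $30.25
PFL insurance: $3,025.38 × 0.01 = $30.25
State unemployment insurance (employee share): $3,025.38 × 0.005 = $15.13
Employee stock purchase plan: $11.55
Total deductions = $234.47 + $34.89 + $83.73 + $474.45 + $30.25 + $30.25 + $15.13 + $11.55 = $914.72
Net pay = $3,025.38 − $914.72 = $2,110.66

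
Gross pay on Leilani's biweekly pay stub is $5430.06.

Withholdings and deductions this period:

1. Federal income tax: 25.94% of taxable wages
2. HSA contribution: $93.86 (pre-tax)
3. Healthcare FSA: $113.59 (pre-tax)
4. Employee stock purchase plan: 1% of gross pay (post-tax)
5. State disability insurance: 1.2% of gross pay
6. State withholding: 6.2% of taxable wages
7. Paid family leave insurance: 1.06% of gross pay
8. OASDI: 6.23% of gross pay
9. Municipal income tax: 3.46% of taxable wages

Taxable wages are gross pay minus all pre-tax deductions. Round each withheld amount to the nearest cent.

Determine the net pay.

$2848.05

HSA contribution: $93.86
Healthcare FSA: $113.59
Pre-tax total = $93.86 + $113.59 = $207.45
Taxable wages = $5430.06 − $207.45 = $5222.61
State withholding: $5222.61 × 0.062 = $323.80
Federal income tax: $5222.61 × 0.2594 = $1354.75
Municipal income tax: $5222.61 × 0.0346 = $180.70
OASDI: $5430.06 × 0.0623 = $338.29
State disability insurance: $5430.06 × 0.012 = $65.16
Paid family leave insurance: $5430.06 × 0.0106 = $57.56
Employee stock purchase plan: $5430.06 × 0.01 = $54.30
Total deductions = $93.86 + $113.59 + $323.80 + $1354.75 + $180.70 + $338.29 + $65.16 + $57.56 + $54.30 = $2582.01
Net pay = $5430.06 − $2582.01 = $2848.05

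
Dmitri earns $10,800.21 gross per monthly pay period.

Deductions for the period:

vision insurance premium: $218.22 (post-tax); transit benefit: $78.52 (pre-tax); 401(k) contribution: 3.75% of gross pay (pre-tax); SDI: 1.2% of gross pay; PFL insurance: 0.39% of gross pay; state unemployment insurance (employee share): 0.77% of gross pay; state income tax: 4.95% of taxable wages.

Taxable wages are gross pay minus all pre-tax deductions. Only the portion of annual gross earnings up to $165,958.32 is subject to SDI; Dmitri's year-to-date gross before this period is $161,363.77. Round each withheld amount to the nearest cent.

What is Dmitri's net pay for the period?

$9,407.37

401(k) contribution: $10,800.21 × 0.0375 = $405.01
Transit benefit: $78.52
Pre-tax total = $405.01 + $78.52 = $483.53
Taxable wages = $10,800.21 − $483.53 = $10,316.68
State income tax: $10,316.68 × 0.0495 = $510.68
SDI: only $165,958.32 − $161,363.77 = $4,594.55 of this check is subject → $4,594.55 × 0.012 = $55.13
PFL insurance: $10,800.21 × 0.0039 = $42.12
State unemployment insurance (employee share): $10,800.21 × 0.0077 = $83.16
Vision insurance premium: $218.22
Total deductions = $405.01 + $78.52 + $510.68 + $55.13 + $42.12 + $83.16 + $218.22 = $1,392.84
Net pay = $10,800.21 − $1,392.84 = $9,407.37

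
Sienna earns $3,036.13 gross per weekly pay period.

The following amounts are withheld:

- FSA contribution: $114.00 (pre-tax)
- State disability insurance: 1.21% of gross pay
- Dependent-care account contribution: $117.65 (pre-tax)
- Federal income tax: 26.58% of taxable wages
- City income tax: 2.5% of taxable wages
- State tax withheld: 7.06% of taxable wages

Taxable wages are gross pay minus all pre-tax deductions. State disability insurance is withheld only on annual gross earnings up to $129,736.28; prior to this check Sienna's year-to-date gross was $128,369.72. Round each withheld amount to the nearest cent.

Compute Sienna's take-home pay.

$1,774.40

Dependent-care account contribution: $117.65
FSA contribution: $114.00
Pre-tax total = $117.65 + $114.00 = $231.65
Taxable wages = $3,036.13 − $231.65 = $2,804.48
State tax withheld: $2,804.48 × 0.0706 = $198.00
Federal income tax: $2,804.48 × 0.2658 = $745.43
City income tax: $2,804.48 × 0.025 = $70.11
State disability insurance: only $129,736.28 − $128,369.72 = $1,366.56 of this check is subject → $1,366.56 × 0.0121 = $16.54
Total deductions = $117.65 + $114.00 + $198.00 + $745.43 + $70.11 + $16.54 = $1,261.73
Net pay = $3,036.13 − $1,261.73 = $1,774.40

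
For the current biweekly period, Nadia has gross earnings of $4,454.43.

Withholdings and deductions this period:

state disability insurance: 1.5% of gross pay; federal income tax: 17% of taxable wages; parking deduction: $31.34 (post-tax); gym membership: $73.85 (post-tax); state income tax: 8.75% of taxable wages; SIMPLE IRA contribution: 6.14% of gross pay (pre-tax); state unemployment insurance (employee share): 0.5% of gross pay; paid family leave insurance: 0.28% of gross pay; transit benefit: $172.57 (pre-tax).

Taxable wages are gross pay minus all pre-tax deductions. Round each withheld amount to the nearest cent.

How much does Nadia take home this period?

$2,769.46

SIMPLE IRA contribution: $4,454.43 × 0.0614 = $273.50
Transit benefit: $172.57
Pre-tax total = $273.50 + $172.57 = $446.07
Taxable wages = $4,454.43 − $446.07 = $4,008.36
Federal income tax: $4,008.36 × 0.17 = $681.42
State income tax: $4,008.36 × 0.0875 = $350.73
State disability insurance: $4,454.43 × 0.015 = $66.82
Paid family leave insurance: $4,454.43 × 0.0028 = $12.47
State unemployment insurance (employee share): $4,454.43 × 0.005 = $22.27
Gym membership: $73.85
Parking deduction: $31.34
Total deductions = $273.50 + $172.57 + $681.42 + $350.73 + $66.82 + $12.47 + $22.27 + $73.85 + $31.34 = $1,684.97
Net pay = $4,454.43 − $1,684.97 = $2,769.46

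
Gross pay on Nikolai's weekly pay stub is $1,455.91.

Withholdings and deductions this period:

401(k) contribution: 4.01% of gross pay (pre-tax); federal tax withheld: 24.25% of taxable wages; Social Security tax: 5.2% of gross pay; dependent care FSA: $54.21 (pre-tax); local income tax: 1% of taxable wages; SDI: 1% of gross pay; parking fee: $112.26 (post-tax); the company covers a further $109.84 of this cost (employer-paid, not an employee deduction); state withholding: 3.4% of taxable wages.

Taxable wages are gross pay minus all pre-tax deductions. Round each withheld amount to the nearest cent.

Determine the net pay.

$755.93

Dependent care FSA: $54.21
401(k) contribution: $1,455.91 × 0.0401 = $58.38
Pre-tax total = $54.21 + $58.38 = $112.59
Taxable wages = $1,455.91 − $112.59 = $1,343.32
Local income tax: $1,343.32 × 0.01 = $13.43
State withholding: $1,343.32 × 0.034 = $45.67
Federal tax withheld: $1,343.32 × 0.2425 = $325.76
SDI: $1,455.91 × 0.01 = $14.56
Social Security tax: $1,455.91 × 0.052 = $75.71
Parking fee: $112.26
(Employer's $109.84 toward parking fee is not withheld from the employee.)
Total deductions = $54.21 + $58.38 + $13.43 + $45.67 + $325.76 + $14.56 + $75.71 + $112.26 = $699.98
Net pay = $1,455.91 − $699.98 = $755.93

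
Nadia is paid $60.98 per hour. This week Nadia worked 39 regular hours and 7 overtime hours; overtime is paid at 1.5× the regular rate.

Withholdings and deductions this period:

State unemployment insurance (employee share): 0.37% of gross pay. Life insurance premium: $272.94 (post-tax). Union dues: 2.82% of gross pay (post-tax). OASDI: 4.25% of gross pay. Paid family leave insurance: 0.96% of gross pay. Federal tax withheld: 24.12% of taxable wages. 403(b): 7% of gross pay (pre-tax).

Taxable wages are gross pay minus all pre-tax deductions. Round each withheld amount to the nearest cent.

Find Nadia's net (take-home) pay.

Regular pay: 39 × $60.98 = $2378.22
Overtime pay: 7 × $60.98 × 1.5 = $640.29
Gross pay = $2378.22 + $640.29 = $3018.51
403(b): $3018.51 × 0.07 = $211.30
Taxable wages = $3018.51 − $211.30 = $2807.21
Federal tax withheld: $2807.21 × 0.2412 = $677.10
Paid family leave insurance: $3018.51 × 0.0096 = $28.98
State unemployment insurance (employee share): $3018.51 × 0.0037 = $11.17
OASDI: $3018.51 × 0.0425 = $128.29
Life insurance premium: $272.94
Union dues: $3018.51 × 0.0282 = $85.12
Total deductions = $211.30 + $677.10 + $28.98 + $11.17 + $128.29 + $272.94 + $85.12 = $1414.90
Net pay = $3018.51 − $1414.90 = $1603.61

$1603.61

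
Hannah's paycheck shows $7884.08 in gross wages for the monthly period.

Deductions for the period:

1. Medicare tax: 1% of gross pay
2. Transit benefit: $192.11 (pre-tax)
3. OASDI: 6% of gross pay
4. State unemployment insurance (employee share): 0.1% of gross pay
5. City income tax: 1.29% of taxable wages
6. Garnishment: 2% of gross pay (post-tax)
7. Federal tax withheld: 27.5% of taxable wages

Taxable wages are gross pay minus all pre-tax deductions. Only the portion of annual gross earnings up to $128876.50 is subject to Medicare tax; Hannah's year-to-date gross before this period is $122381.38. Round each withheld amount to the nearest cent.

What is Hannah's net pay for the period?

$4773.90

Transit benefit: $192.11
Taxable wages = $7884.08 − $192.11 = $7691.97
Federal tax withheld: $7691.97 × 0.275 = $2115.29
City income tax: $7691.97 × 0.0129 = $99.23
OASDI: $7884.08 × 0.06 = $473.04
State unemployment insurance (employee share): $7884.08 × 0.001 = $7.88
Medicare tax: only $128876.50 − $122381.38 = $6495.12 of this check is subject → $6495.12 × 0.01 = $64.95
Garnishment: $7884.08 × 0.02 = $157.68
Total deductions = $192.11 + $2115.29 + $99.23 + $473.04 + $7.88 + $64.95 + $157.68 = $3110.18
Net pay = $7884.08 − $3110.18 = $4773.90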